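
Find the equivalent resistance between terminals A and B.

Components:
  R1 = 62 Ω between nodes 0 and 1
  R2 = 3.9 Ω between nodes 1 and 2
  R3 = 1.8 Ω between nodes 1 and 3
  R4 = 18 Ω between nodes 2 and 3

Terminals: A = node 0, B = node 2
Reduce the network between node 0 (A) and node 2 (B) by series/parallel combination:
  Rs1 = R3 + R4 (series, joined only at node 3) = 1.8 + 18 = 19.8 Ω
  Rp1 = R2 ‖ Rs1 (parallel, both between nodes 1 and 2) = 1/(1/3.9 + 1/19.8) = 3.258 Ω
  Rs2 = R1 + Rp1 (series, joined only at node 1) = 62 + 3.258 = 65.26 Ω
R_eq = 65.26 Ω

Final answer: 65.26 Ω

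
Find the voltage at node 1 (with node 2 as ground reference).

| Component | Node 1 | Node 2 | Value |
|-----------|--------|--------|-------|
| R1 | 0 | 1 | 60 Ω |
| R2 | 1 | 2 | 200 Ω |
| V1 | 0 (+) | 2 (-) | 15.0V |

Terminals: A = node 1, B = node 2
Nodal analysis, taking node 2 as the 0 V reference.
Source V1 fixes V_0 = 15 V.
KCL at each unknown node (sum of currents leaving = 0; resistances in Ω):
  Node 1: (V_1 - 15)/60 + (V_1 - 0)/200 = 0
Collecting terms: 0.02167 × V_1 = 0.25  =>  V_1 = 11.54 V
The requested potential is V_1 = 11.54 V.

Final answer: V_1 = 11.54 V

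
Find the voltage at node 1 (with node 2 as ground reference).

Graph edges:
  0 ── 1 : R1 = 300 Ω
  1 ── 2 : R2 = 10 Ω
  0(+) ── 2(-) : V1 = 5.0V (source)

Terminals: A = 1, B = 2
Nodal analysis, taking node 2 as the 0 V reference.
Source V1 fixes V_0 = 5 V.
KCL at each unknown node (sum of currents leaving = 0; resistances in Ω):
  Node 1: (V_1 - 5)/300 + (V_1 - 0)/10 = 0
Collecting terms: 0.1033 × V_1 = 0.01667  =>  V_1 = 0.1613 V
The requested potential is V_1 = 0.1613 V.

Final answer: V_1 = 0.1613 V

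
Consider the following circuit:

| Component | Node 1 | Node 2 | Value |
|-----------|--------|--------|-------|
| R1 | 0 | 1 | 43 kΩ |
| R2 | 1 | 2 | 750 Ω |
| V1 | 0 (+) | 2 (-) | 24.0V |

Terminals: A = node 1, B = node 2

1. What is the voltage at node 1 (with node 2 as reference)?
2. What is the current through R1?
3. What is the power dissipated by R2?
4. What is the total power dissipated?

Nodal analysis, taking node 2 as the 0 V reference.
Source V1 fixes V_0 = 24 V.
KCL at each unknown node (sum of currents leaving = 0; resistances in Ω):
  Node 1: (V_1 - 24)/43000 + (V_1 - 0)/750 = 0
Collecting terms: 0.001357 × V_1 = 0.0005581  =>  V_1 = 0.4114 V
Part 1:
  Read off the nodal solution: V_1 = 0.4114 V
Part 2:
  I_R1 = (V_0 - V_1)/R1 = (24 - 0.4114)/43000 = 0.0005486 A
  Magnitude: I_R1 = 0.0005486 A
Part 3:
  I_R2 = (V_1 - V_2)/R2 = (0.4114 - 0)/750 = 0.0005486 A
  P_R2 = I_R2² × R2 = (0.0005486)² × 750 = 0.0002257 W
Part 4:
  Power in each resistor, P = (ΔV)²/R:
    P_R1 = (24 - 0.4114)²/43000 = 0.01294 W
    P_R2 = (0.4114 - 0)²/750 = 0.0002257 W
  P_total = P_R1 + P_R2 = 0.01317 W

Final answers:
1. V_1 = 0.4114 V
2. I_R1 = 0.0005486 A
3. P_R2 = 0.0002257 W
4. P_total = 0.01317 W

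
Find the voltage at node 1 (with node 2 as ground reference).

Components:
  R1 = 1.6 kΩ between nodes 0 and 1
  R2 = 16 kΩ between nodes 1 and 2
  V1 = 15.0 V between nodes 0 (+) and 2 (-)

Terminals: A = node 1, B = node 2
Nodal analysis, taking node 2 as the 0 V reference.
Source V1 fixes V_0 = 15 V.
KCL at each unknown node (sum of currents leaving = 0; resistances in Ω):
  Node 1: (V_1 - 15)/1600 + (V_1 - 0)/16000 = 0
Collecting terms: 0.0006875 × V_1 = 0.009375  =>  V_1 = 13.64 V
The requested potential is V_1 = 13.64 V.

Final answer: V_1 = 13.64 V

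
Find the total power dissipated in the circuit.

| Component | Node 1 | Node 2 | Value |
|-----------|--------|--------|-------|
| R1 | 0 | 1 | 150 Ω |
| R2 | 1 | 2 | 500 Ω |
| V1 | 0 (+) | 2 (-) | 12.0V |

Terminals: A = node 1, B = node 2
Nodal analysis, taking node 2 as the 0 V reference.
Source V1 fixes V_0 = 12 V.
KCL at each unknown node (sum of currents leaving = 0; resistances in Ω):
  Node 1: (V_1 - 12)/150 + (V_1 - 0)/500 = 0
Collecting terms: 0.008667 × V_1 = 0.08  =>  V_1 = 9.231 V
Power in each resistor, P = (ΔV)²/R:
  P_R1 = (12 - 9.231)²/150 = 0.05112 W
  P_R2 = (9.231 - 0)²/500 = 0.1704 W
P_total = P_R1 + P_R2 = 0.2215 W

Final answer: 0.2215 W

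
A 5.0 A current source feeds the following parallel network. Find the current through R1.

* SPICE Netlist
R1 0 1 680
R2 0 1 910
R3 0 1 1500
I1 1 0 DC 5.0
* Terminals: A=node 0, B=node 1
All resistors sit directly between nodes 0 and 1, so they are in parallel and share one voltage V; the full source current 5 A splits among them.
1/R_par = 1/680 + 1/910 + 1/1500 = 0.003236 S  =>  R_par = 309 Ω
V = I × R_par = 5 × 309 = 1545 V
I_R1 = V/R1 = 1545/680 = 2.272 A

Final answer: 2.272 A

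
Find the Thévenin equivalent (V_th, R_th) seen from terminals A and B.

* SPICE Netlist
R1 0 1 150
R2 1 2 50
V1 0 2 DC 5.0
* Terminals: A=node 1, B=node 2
Step 1 — V_th is the open-circuit voltage V_A - V_B (nothing connected across the terminals).
Nodal analysis, taking node 2 as the 0 V reference.
Source V1 fixes V_0 = 5 V.
KCL at each unknown node (sum of currents leaving = 0; resistances in Ω):
  Node 1: (V_1 - 5)/150 + (V_1 - 0)/50 = 0
Collecting terms: 0.02667 × V_1 = 0.03333  =>  V_1 = 1.25 V
V_th = V_1 - V_2 = 1.25 - 0 = 1.25 V
Step 2 — R_th: zero the source — replace V1 by a short circuit (node 2 merges into node 0) — and find the resistance seen between A (node 1) and B (node 0).
Reduce the network between node 1 (A) and node 0 (B) by series/parallel combination:
  Rp1 = R1 ‖ R2 (parallel, both between nodes 0 and 1) = 1/(1/150 + 1/50) = 37.5 Ω
R_th = 37.5 Ω

Final answer: V_th = 1.25 V, R_th = 37.5 Ω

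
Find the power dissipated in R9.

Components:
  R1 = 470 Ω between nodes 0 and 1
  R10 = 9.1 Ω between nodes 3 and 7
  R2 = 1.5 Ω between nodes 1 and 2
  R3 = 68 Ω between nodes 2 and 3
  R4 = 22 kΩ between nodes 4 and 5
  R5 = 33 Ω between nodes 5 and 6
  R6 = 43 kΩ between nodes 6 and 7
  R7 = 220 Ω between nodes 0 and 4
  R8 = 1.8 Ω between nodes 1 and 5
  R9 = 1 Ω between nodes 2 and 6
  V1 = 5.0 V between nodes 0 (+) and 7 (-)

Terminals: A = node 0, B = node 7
Nodal analysis, taking node 7 as the 0 V reference.
Source V1 fixes V_0 = 5 V.
KCL at each unknown node (sum of currents leaving = 0; resistances in Ω):
  Node 1: (V_1 - 5)/470 + (V_1 - V_2)/1.5 + (V_1 - V_5)/1.8 = 0
  Node 2: (V_2 - V_1)/1.5 + (V_2 - V_3)/68 + (V_2 - V_6)/1 = 0
  Node 3: (V_3 - V_2)/68 + (V_3 - 0)/9.1 = 0
  Node 4: (V_4 - V_5)/22000 + (V_4 - 5)/220 = 0
  Node 5: (V_5 - V_4)/22000 + (V_5 - V_6)/33 + (V_5 - V_1)/1.8 = 0
  Node 6: (V_6 - V_5)/33 + (V_6 - 0)/43000 + (V_6 - V_2)/1 = 0
Collecting terms (coefficients in siemens):
  1.224·V_1 - 0.6667·V_2 - 0.5556·V_5 = 0.01064
  1.681·V_2 - 0.6667·V_1 - 0.01471·V_3 - 1·V_6 = 0
  0.1246·V_3 - 0.01471·V_2 = 0
  0.004591·V_4 - 0.00004545·V_5 = 0.02273
  0.5859·V_5 - 0.5556·V_1 - 0.00004545·V_4 - 0.0303·V_6 = 0
  1.03·V_6 - 1·V_2 - 0.0303·V_5 = 0
Solving these 6 simultaneous equations (Gaussian elimination) gives:
  V_1 = 0.7277 V, V_2 = 0.7144 V, V_3 = 0.08432 V, V_4 = 4.958 V
  V_5 = 0.7274 V, V_6 = 0.7147 V
I_R9 = (V_2 - V_6)/R9 = (0.7144 - 0.7147)/1 = -0.0003664 A
P_R9 = I_R9² × R9 = (-0.0003664)² × 1 = 0.0000001342 W

Final answer: 1.342e-07 W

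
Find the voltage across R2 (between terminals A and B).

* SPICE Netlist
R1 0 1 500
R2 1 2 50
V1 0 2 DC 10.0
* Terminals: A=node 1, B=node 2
R1 and R2 are in series across V1 (node 0 → node 1 → node 2), and the output A–B is taken across R2, so this is a voltage divider.
Series current: I = V1/(R1 + R2) = 10/(500 + 50) = 10/550 = 0.01818 A
V_R2 = I × R2 = V1 × R2/(R1 + R2) = 10 × 50/550 = 0.9091 V

Final answer: 0.9091 V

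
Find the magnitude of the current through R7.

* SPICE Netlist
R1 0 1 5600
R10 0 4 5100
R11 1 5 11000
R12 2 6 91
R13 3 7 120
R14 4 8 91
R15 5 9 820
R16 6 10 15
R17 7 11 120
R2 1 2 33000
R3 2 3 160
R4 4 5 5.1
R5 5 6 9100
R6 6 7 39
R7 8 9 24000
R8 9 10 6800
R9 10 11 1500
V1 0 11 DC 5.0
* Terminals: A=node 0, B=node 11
Nodal analysis, taking node 11 as the 0 V reference.
Source V1 fixes V_0 = 5 V.
KCL at each unknown node (sum of currents leaving = 0; resistances in Ω):
  Node 1: (V_1 - 5)/5600 + (V_1 - V_2)/33000 + (V_1 - V_5)/11000 = 0
  Node 2: (V_2 - V_1)/33000 + (V_2 - V_3)/160 + (V_2 - V_6)/91 = 0
  Node 3: (V_3 - V_2)/160 + (V_3 - V_7)/120 = 0
  Node 4: (V_4 - V_5)/5.1 + (V_4 - 5)/5100 + (V_4 - V_8)/91 = 0
  Node 5: (V_5 - V_4)/5.1 + (V_5 - V_6)/9100 + (V_5 - V_1)/11000 + (V_5 - V_9)/820 = 0
  Node 6: (V_6 - V_5)/9100 + (V_6 - V_7)/39 + (V_6 - V_2)/91 + (V_6 - V_10)/15 = 0
  Node 7: (V_7 - V_6)/39 + (V_7 - V_3)/120 + (V_7 - 0)/120 = 0
  Node 8: (V_8 - V_9)/24000 + (V_8 - V_4)/91 = 0
  Node 9: (V_9 - V_8)/24000 + (V_9 - V_10)/6800 + (V_9 - V_5)/820 = 0
  Node 10: (V_10 - V_9)/6800 + (V_10 - 0)/1500 + (V_10 - V_6)/15 = 0
Collecting terms (coefficients in siemens):
  0.0002998·V_1 - 0.0000303·V_2 - 0.00009091·V_5 = 0.0008929
  0.01727·V_2 - 0.0000303·V_1 - 0.00625·V_3 - 0.01099·V_6 = 0
  0.01458·V_3 - 0.00625·V_2 - 0.008333·V_7 = 0
  0.2073·V_4 - 0.1961·V_5 - 0.01099·V_8 = 0.0009804
  0.1975·V_5 - 0.00009091·V_1 - 0.1961·V_4 - 0.0001099·V_6 - 0.00122·V_9 = 0
  0.1034·V_6 - 0.01099·V_2 - 0.0001099·V_5 - 0.02564·V_7 - 0.06667·V_10 = 0
  0.04231·V_7 - 0.008333·V_3 - 0.02564·V_6 = 0
  0.01103·V_8 - 0.01099·V_4 - 0.00004167·V_9 = 0
  0.001408·V_9 - 0.00122·V_5 - 0.00004167·V_8 - 0.0001471·V_10 = 0
  0.06748·V_10 - 0.06667·V_6 - 0.0001471·V_9 = 0
Solving these 10 simultaneous equations (Gaussian elimination) gives:
  V_1 = 3.761 V, V_2 = 0.09992 V, V_3 = 0.08633 V, V_4 = 2.549 V
  V_5 = 2.546 V, V_6 = 0.09756 V, V_7 = 0.07613 V, V_8 = 2.548 V
  V_9 = 2.291 V, V_10 = 0.1014 V
I_R7 = (V_8 - V_9)/R7 = (2.548 - 2.291)/24000 = 0.0000107 A
|I_R7| = 0.0000107 A

Final answer: |I_R7| = 1.07e-05 A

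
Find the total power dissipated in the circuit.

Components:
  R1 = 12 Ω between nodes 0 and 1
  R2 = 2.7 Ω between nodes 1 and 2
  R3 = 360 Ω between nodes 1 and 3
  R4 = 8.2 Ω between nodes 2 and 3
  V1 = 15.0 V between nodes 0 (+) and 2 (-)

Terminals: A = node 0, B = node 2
Nodal analysis, taking node 2 as the 0 V reference.
Source V1 fixes V_0 = 15 V.
KCL at each unknown node (sum of currents leaving = 0; resistances in Ω):
  Node 1: (V_1 - 15)/12 + (V_1 - 0)/2.7 + (V_1 - V_3)/360 = 0
  Node 3: (V_3 - V_1)/360 + (V_3 - 0)/8.2 = 0
Collecting terms (coefficients in siemens):
  0.4565·V_1 - 0.002778·V_3 = 1.25
  0.1247·V_3 - 0.002778·V_1 = 0
Determinant D = (0.4565)(0.1247) - (-0.002778)(-0.002778) = 0.05693
V_1 = [(1.25)(0.1247) - (-0.002778)(0)]/D = 2.739 V
V_3 = [(0.4565)(0) - (1.25)(-0.002778)]/D = 0.06099 V
Power in each resistor, P = (ΔV)²/R:
  P_R1 = (15 - 2.739)²/12 = 12.53 W
  P_R2 = (2.739 - 0)²/2.7 = 2.778 W
  P_R3 = (2.739 - 0.06099)²/360 = 0.01992 W
  P_R4 = (0 - 0.06099)²/8.2 = 0.0004537 W
P_total = P_R1 + P_R2 + P_R3 + P_R4 = 15.33 W

Final answer: 15.33 W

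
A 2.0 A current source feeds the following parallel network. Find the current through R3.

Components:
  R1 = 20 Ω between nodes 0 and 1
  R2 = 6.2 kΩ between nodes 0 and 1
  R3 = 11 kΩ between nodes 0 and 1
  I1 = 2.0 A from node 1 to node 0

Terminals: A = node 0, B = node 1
All resistors sit directly between nodes 0 and 1, so they are in parallel and share one voltage V; the full source current 2 A splits among them.
1/R_par = 1/20 + 1/6200 + 1/11000 = 0.05025 S  =>  R_par = 19.9 Ω
V = I × R_par = 2 × 19.9 = 39.8 V
I_R3 = V/R3 = 39.8/11000 = 0.003618 A

Final answer: 0.003618 A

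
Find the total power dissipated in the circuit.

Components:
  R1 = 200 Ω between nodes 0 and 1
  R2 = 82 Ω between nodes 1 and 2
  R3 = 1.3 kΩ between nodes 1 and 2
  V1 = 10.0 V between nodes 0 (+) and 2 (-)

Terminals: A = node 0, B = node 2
Nodal analysis, taking node 2 as the 0 V reference.
Source V1 fixes V_0 = 10 V.
KCL at each unknown node (sum of currents leaving = 0; resistances in Ω):
  Node 1: (V_1 - 10)/200 + (V_1 - 0)/82 + (V_1 - 0)/1300 = 0
Collecting terms: 0.01796 × V_1 = 0.05  =>  V_1 = 2.783 V
Power in each resistor, P = (ΔV)²/R:
  P_R1 = (10 - 2.783)²/200 = 0.2604 W
  P_R2 = (2.783 - 0)²/82 = 0.09447 W
  P_R3 = (2.783 - 0)²/1300 = 0.005959 W
P_total = P_R1 + P_R2 + P_R3 = 0.3608 W

Final answer: 0.3608 W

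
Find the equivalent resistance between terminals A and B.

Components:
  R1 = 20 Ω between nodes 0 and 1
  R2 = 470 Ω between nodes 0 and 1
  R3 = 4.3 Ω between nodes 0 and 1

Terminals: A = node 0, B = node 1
Reduce the network between node 0 (A) and node 1 (B) by series/parallel combination:
  Rp1 = R1 ‖ R2 ‖ R3 (parallel, all between nodes 0 and 1) = 1/(1/20 + 1/470 + 1/4.3) = 3.513 Ω
R_eq = 3.513 Ω

Final answer: 3.513 Ω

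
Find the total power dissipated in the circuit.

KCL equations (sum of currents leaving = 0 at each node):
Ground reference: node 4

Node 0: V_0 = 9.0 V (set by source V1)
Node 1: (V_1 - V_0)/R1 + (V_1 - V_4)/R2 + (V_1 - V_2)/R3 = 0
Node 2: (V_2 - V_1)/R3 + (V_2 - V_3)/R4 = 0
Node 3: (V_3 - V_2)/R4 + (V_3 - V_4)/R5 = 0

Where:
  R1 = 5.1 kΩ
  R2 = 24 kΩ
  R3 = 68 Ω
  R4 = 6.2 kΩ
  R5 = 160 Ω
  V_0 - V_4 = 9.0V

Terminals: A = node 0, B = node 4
Nodal analysis, taking node 4 as the 0 V reference.
Source V1 fixes V_0 = 9 V.
KCL at each unknown node (sum of currents leaving = 0; resistances in Ω):
  Node 1: (V_1 - 9)/5100 + (V_1 - 0)/24000 + (V_1 - V_2)/68 = 0
  Node 2: (V_2 - V_1)/68 + (V_2 - V_3)/6200 = 0
  Node 3: (V_3 - V_2)/6200 + (V_3 - 0)/160 = 0
Collecting terms (coefficients in siemens):
  0.01494·V_1 - 0.01471·V_2 = 0.001765
  0.01487·V_2 - 0.01471·V_1 - 0.0001613·V_3 = 0
  0.006411·V_3 - 0.0001613·V_2 = 0
Solving these 3 simultaneous equations (Gaussian elimination) gives:
  V_1 = 4.487 V, V_2 = 4.439 V, V_3 = 0.1117 V
Power in each resistor, P = (ΔV)²/R:
  P_R1 = (9 - 4.487)²/5100 = 0.003994 W
  P_R2 = (4.487 - 0)²/24000 = 0.0008388 W
  P_R3 = (4.487 - 4.439)²/68 = 0.00003313 W
  P_R4 = (4.439 - 0.1117)²/6200 = 0.003021 W
  P_R5 = (0.1117 - 0)²/160 = 0.00007795 W
P_total = P_R1 + P_R2 + P_R3 + P_R4 + P_R5 = 0.007965 W

Final answer: 0.007965 W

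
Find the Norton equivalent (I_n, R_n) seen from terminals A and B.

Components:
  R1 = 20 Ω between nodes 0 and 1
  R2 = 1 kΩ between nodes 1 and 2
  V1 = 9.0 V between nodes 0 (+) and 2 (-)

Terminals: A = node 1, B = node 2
Find the Thévenin equivalent first; then I_n = V_th/R_th and R_n = R_th.
Step 1 — V_th is the open-circuit voltage V_A - V_B (nothing connected across the terminals).
Nodal analysis, taking node 2 as the 0 V reference.
Source V1 fixes V_0 = 9 V.
KCL at each unknown node (sum of currents leaving = 0; resistances in Ω):
  Node 1: (V_1 - 9)/20 + (V_1 - 0)/1000 = 0
Collecting terms: 0.051 × V_1 = 0.45  =>  V_1 = 8.824 V
V_th = V_1 - V_2 = 8.824 - 0 = 8.824 V
Step 2 — R_th: zero the source — replace V1 by a short circuit (node 2 merges into node 0) — and find the resistance seen between A (node 1) and B (node 0).
Reduce the network between node 1 (A) and node 0 (B) by series/parallel combination:
  Rp1 = R1 ‖ R2 (parallel, both between nodes 0 and 1) = 1/(1/20 + 1/1000) = 19.61 Ω
R_th = 19.61 Ω
I_n = V_th/R_th = 8.824/19.61 = 0.45 A, and R_n = R_th = 19.61 Ω

Final answer: I_n = 0.45 A, R_n = 19.61 Ω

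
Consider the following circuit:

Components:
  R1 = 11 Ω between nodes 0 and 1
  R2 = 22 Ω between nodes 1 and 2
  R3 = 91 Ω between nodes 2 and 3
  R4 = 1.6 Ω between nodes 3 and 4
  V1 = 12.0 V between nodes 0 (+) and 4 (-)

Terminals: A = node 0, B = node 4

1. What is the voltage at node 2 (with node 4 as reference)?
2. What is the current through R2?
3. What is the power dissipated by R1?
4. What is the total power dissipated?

Nodal analysis, taking node 4 as the 0 V reference.
Source V1 fixes V_0 = 12 V.
KCL at each unknown node (sum of currents leaving = 0; resistances in Ω):
  Node 1: (V_1 - 12)/11 + (V_1 - V_2)/22 = 0
  Node 2: (V_2 - V_1)/22 + (V_2 - V_3)/91 = 0
  Node 3: (V_3 - V_2)/91 + (V_3 - 0)/1.6 = 0
Collecting terms (coefficients in siemens):
  0.1364·V_1 - 0.04545·V_2 = 1.091
  0.05644·V_2 - 0.04545·V_1 - 0.01099·V_3 = 0
  0.636·V_3 - 0.01099·V_2 = 0
Solving these 3 simultaneous equations (Gaussian elimination) gives:
  V_1 = 10.95 V, V_2 = 8.847 V, V_3 = 0.1529 V
Part 1:
  Read off the nodal solution: V_2 = 8.847 V
Part 2:
  I_R2 = (V_1 - V_2)/R2 = (10.95 - 8.847)/22 = 0.09554 A
  Magnitude: I_R2 = 0.09554 A
Part 3:
  I_R1 = (V_0 - V_1)/R1 = (12 - 10.95)/11 = 0.09554 A
  P_R1 = I_R1² × R1 = (0.09554)² × 11 = 0.1004 W
Part 4:
  Power in each resistor, P = (ΔV)²/R:
    P_R1 = (12 - 10.95)²/11 = 0.1004 W
    P_R2 = (10.95 - 8.847)²/22 = 0.2008 W
    P_R3 = (8.847 - 0.1529)²/91 = 0.8307 W
    P_R4 = (0.1529 - 0)²/1.6 = 0.01461 W
  P_total = P_R1 + P_R2 + P_R3 + P_R4 = 1.146 W

Final answers:
1. V_2 = 8.847 V
2. I_R2 = 0.09554 A
3. P_R1 = 0.1004 W
4. P_total = 1.146 W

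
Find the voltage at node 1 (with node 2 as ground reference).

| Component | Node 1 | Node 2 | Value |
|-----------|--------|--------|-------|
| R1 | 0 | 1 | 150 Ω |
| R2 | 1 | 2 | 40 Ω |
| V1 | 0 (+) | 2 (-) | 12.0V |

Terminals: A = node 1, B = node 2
Nodal analysis, taking node 2 as the 0 V reference.
Source V1 fixes V_0 = 12 V.
KCL at each unknown node (sum of currents leaving = 0; resistances in Ω):
  Node 1: (V_1 - 12)/150 + (V_1 - 0)/40 = 0
Collecting terms: 0.03167 × V_1 = 0.08  =>  V_1 = 2.526 V
The requested potential is V_1 = 2.526 V.

Final answer: V_1 = 2.526 V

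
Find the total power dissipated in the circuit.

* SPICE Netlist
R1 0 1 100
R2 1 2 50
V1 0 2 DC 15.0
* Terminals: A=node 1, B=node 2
Nodal analysis, taking node 2 as the 0 V reference.
Source V1 fixes V_0 = 15 V.
KCL at each unknown node (sum of currents leaving = 0; resistances in Ω):
  Node 1: (V_1 - 15)/100 + (V_1 - 0)/50 = 0
Collecting terms: 0.03 × V_1 = 0.15  =>  V_1 = 5 V
Power in each resistor, P = (ΔV)²/R:
  P_R1 = (15 - 5)²/100 = 1 W
  P_R2 = (5 - 0)²/50 = 0.5 W
P_total = P_R1 + P_R2 = 1.5 W

Final answer: 1.5 W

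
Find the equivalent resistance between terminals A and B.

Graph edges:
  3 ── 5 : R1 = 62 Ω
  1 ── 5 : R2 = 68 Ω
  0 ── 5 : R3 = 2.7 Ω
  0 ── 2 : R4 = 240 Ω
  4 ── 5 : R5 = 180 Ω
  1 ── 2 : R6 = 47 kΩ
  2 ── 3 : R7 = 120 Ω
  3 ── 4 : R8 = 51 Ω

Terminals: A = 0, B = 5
Reduce the network between node 0 (A) and node 5 (B) by series/parallel combination:
  Rs1 = R2 + R6 (series, joined only at node 1) = 68 + 47000 = 47070 Ω
  Rs2 = R8 + R5 (series, joined only at node 4) = 51 + 180 = 231 Ω
  Rp1 = R1 ‖ Rs2 (parallel, both between nodes 3 and 5) = 1/(1/62 + 1/231) = 48.88 Ω
  Rs3 = R7 + Rp1 (series, joined only at node 3) = 120 + 48.88 = 168.9 Ω
  Rp2 = Rs1 ‖ Rs3 (parallel, both between nodes 2 and 5) = 1/(1/47070 + 1/168.9) = 168.3 Ω
  Rs4 = R4 + Rp2 (series, joined only at node 2) = 240 + 168.3 = 408.3 Ω
  Rp3 = R3 ‖ Rs4 (parallel, both between nodes 0 and 5) = 1/(1/2.7 + 1/408.3) = 2.682 Ω
R_eq = 2.682 Ω

Final answer: 2.682 Ω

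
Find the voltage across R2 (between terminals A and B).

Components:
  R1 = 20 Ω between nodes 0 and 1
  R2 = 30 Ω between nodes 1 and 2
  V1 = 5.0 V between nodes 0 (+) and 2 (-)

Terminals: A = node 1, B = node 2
R1 and R2 are in series across V1 (node 0 → node 1 → node 2), and the output A–B is taken across R2, so this is a voltage divider.
Series current: I = V1/(R1 + R2) = 5/(20 + 30) = 5/50 = 0.1 A
V_R2 = I × R2 = V1 × R2/(R1 + R2) = 5 × 30/50 = 3 V

Final answer: 3 V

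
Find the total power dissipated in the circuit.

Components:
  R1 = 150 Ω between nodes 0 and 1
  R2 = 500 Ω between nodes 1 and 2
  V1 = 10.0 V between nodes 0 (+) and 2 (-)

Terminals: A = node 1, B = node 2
Nodal analysis, taking node 2 as the 0 V reference.
Source V1 fixes V_0 = 10 V.
KCL at each unknown node (sum of currents leaving = 0; resistances in Ω):
  Node 1: (V_1 - 10)/150 + (V_1 - 0)/500 = 0
Collecting terms: 0.008667 × V_1 = 0.06667  =>  V_1 = 7.692 V
Power in each resistor, P = (ΔV)²/R:
  P_R1 = (10 - 7.692)²/150 = 0.0355 W
  P_R2 = (7.692 - 0)²/500 = 0.1183 W
P_total = P_R1 + P_R2 = 0.1538 W

Final answer: 0.1538 W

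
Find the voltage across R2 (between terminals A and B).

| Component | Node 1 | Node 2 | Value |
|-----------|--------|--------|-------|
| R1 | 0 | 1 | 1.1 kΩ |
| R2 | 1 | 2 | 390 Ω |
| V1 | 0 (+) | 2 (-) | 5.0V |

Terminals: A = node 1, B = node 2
R1 and R2 are in series across V1 (node 0 → node 1 → node 2), and the output A–B is taken across R2, so this is a voltage divider.
Series current: I = V1/(R1 + R2) = 5/(1100 + 390) = 5/1490 = 0.003356 A
V_R2 = I × R2 = V1 × R2/(R1 + R2) = 5 × 390/1490 = 1.309 V

Final answer: 1.309 V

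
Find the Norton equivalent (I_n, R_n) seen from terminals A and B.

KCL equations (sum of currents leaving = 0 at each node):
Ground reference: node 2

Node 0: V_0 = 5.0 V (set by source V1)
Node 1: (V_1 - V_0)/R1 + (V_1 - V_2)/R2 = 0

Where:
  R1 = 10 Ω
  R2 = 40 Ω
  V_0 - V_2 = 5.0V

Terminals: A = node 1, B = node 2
Find the Thévenin equivalent first; then I_n = V_th/R_th and R_n = R_th.
Step 1 — V_th is the open-circuit voltage V_A - V_B (nothing connected across the terminals).
Nodal analysis, taking node 2 as the 0 V reference.
Source V1 fixes V_0 = 5 V.
KCL at each unknown node (sum of currents leaving = 0; resistances in Ω):
  Node 1: (V_1 - 5)/10 + (V_1 - 0)/40 = 0
Collecting terms: 0.125 × V_1 = 0.5  =>  V_1 = 4 V
V_th = V_1 - V_2 = 4 - 0 = 4 V
Step 2 — R_th: zero the source — replace V1 by a short circuit (node 2 merges into node 0) — and find the resistance seen between A (node 1) and B (node 0).
Reduce the network between node 1 (A) and node 0 (B) by series/parallel combination:
  Rp1 = R1 ‖ R2 (parallel, both between nodes 0 and 1) = 1/(1/10 + 1/40) = 8 Ω
R_th = 8 Ω
I_n = V_th/R_th = 4/8 = 0.5 A, and R_n = R_th = 8 Ω

Final answer: I_n = 0.5 A, R_n = 8 Ω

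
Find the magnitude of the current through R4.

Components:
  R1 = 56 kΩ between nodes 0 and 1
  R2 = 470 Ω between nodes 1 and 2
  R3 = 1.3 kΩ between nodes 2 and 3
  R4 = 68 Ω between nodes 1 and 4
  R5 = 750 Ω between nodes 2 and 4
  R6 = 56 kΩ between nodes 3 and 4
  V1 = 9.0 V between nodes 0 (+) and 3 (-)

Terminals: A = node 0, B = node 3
Nodal analysis, taking node 3 as the 0 V reference.
Source V1 fixes V_0 = 9 V.
KCL at each unknown node (sum of currents leaving = 0; resistances in Ω):
  Node 1: (V_1 - 9)/56000 + (V_1 - V_2)/470 + (V_1 - V_4)/68 = 0
  Node 2: (V_2 - V_1)/470 + (V_2 - 0)/1300 + (V_2 - V_4)/750 = 0
  Node 4: (V_4 - V_1)/68 + (V_4 - V_2)/750 + (V_4 - 0)/56000 = 0
Collecting terms (coefficients in siemens):
  0.01685·V_1 - 0.002128·V_2 - 0.01471·V_4 = 0.0001607
  0.00423·V_2 - 0.002128·V_1 - 0.001333·V_4 = 0
  0.01606·V_4 - 0.01471·V_1 - 0.001333·V_2 = 0
Solving these 3 simultaneous equations (Gaussian elimination) gives:
  V_1 = 0.2432 V, V_2 = 0.1977 V, V_4 = 0.2392 V
I_R4 = (V_1 - V_4)/R4 = (0.2432 - 0.2392)/68 = 0.00005955 A
|I_R4| = 0.00005955 A

Final answer: |I_R4| = 5.955e-05 A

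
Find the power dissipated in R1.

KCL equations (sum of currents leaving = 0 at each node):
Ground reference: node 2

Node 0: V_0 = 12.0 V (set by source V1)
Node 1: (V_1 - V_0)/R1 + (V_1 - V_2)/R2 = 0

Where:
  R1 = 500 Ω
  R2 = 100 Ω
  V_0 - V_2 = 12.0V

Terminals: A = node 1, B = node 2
Nodal analysis, taking node 2 as the 0 V reference.
Source V1 fixes V_0 = 12 V.
KCL at each unknown node (sum of currents leaving = 0; resistances in Ω):
  Node 1: (V_1 - 12)/500 + (V_1 - 0)/100 = 0
Collecting terms: 0.012 × V_1 = 0.024  =>  V_1 = 2 V
I_R1 = (V_0 - V_1)/R1 = (12 - 2)/500 = 0.02 A
P_R1 = I_R1² × R1 = (0.02)² × 500 = 0.2 W

Final answer: 0.2 W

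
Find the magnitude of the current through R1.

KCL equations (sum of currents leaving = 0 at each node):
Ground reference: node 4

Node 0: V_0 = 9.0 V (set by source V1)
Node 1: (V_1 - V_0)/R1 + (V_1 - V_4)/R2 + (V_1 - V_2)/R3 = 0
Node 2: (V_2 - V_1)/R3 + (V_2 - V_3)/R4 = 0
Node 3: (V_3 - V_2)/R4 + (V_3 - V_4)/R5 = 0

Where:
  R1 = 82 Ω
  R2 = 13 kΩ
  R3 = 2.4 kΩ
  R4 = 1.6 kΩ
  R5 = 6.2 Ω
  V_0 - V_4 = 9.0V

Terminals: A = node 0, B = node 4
Nodal analysis, taking node 4 as the 0 V reference.
Source V1 fixes V_0 = 9 V.
KCL at each unknown node (sum of currents leaving = 0; resistances in Ω):
  Node 1: (V_1 - 9)/82 + (V_1 - 0)/13000 + (V_1 - V_2)/2400 = 0
  Node 2: (V_2 - V_1)/2400 + (V_2 - V_3)/1600 = 0
  Node 3: (V_3 - V_2)/1600 + (V_3 - 0)/6.2 = 0
Collecting terms (coefficients in siemens):
  0.01269·V_1 - 0.0004167·V_2 = 0.1098
  0.001042·V_2 - 0.0004167·V_1 - 0.000625·V_3 = 0
  0.1619·V_3 - 0.000625·V_2 = 0
Solving these 3 simultaneous equations (Gaussian elimination) gives:
  V_1 = 8.765 V, V_2 = 3.514 V, V_3 = 0.01357 V
I_R1 = (V_0 - V_1)/R1 = (9 - 8.765)/82 = 0.002862 A
|I_R1| = 0.002862 A

Final answer: |I_R1| = 0.002862 A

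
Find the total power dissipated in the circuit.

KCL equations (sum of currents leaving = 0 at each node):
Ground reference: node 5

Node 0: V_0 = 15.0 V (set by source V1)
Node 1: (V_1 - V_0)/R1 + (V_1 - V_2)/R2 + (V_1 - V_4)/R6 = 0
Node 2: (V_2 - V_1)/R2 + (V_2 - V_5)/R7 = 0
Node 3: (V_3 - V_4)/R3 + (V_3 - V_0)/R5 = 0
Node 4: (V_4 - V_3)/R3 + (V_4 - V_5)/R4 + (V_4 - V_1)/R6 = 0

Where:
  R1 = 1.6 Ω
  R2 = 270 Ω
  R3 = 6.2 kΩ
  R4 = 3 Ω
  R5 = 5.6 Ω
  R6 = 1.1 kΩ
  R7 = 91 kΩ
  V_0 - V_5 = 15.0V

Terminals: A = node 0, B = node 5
Nodal analysis, taking node 5 as the 0 V reference.
Source V1 fixes V_0 = 15 V.
KCL at each unknown node (sum of currents leaving = 0; resistances in Ω):
  Node 1: (V_1 - 15)/1.6 + (V_1 - V_2)/270 + (V_1 - V_4)/1100 = 0
  Node 2: (V_2 - V_1)/270 + (V_2 - 0)/91000 = 0
  Node 3: (V_3 - V_4)/6200 + (V_3 - 15)/5.6 = 0
  Node 4: (V_4 - V_3)/6200 + (V_4 - 0)/3 + (V_4 - V_1)/1100 = 0
Collecting terms (coefficients in siemens):
  0.6296·V_1 - 0.003704·V_2 - 0.0009091·V_4 = 9.375
  0.003715·V_2 - 0.003704·V_1 = 0
  0.1787·V_3 - 0.0001613·V_4 = 2.679
  0.3344·V_4 - 0.0009091·V_1 - 0.0001613·V_3 = 0
Solving these 4 simultaneous equations (Gaussian elimination) gives:
  V_1 = 14.98 V, V_2 = 14.93 V, V_3 = 14.99 V, V_4 = 0.04795 V
Power in each resistor, P = (ΔV)²/R:
  P_R1 = (15 - 14.98)²/1.6 = 0.0003019 W
  P_R2 = (14.98 - 14.93)²/270 = 0.000007271 W
  P_R3 = (14.99 - 0.04795)²/6200 = 0.03599 W
  P_R4 = (0.04795 - 0)²/3 = 0.0007663 W
  P_R5 = (15 - 14.99)²/5.6 = 0.00003251 W
  P_R6 = (14.98 - 0.04795)²/1100 = 0.2026 W
  P_R7 = (14.93 - 0)²/91000 = 0.002451 W
P_total = P_R1 + P_R2 + P_R3 + P_R4 + P_R5 + P_R6 + P_R7 = 0.2422 W

Final answer: 0.2422 W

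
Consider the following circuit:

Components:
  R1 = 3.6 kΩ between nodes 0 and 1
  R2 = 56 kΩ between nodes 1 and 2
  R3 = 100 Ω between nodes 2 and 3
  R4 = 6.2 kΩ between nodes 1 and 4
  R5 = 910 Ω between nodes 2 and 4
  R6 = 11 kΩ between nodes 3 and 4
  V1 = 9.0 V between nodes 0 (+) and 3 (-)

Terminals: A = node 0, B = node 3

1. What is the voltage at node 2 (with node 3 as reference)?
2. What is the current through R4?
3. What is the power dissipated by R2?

Nodal analysis, taking node 3 as the 0 V reference.
Source V1 fixes V_0 = 9 V.
KCL at each unknown node (sum of currents leaving = 0; resistances in Ω):
  Node 1: (V_1 - 9)/3600 + (V_1 - V_2)/56000 + (V_1 - V_4)/6200 = 0
  Node 2: (V_2 - V_1)/56000 + (V_2 - 0)/100 + (V_2 - V_4)/910 = 0
  Node 4: (V_4 - V_1)/6200 + (V_4 - V_2)/910 + (V_4 - 0)/11000 = 0
Collecting terms (coefficients in siemens):
  0.0004569·V_1 - 0.00001786·V_2 - 0.0001613·V_4 = 0.0025
  0.01112·V_2 - 0.00001786·V_1 - 0.001099·V_4 = 0
  0.001351·V_4 - 0.0001613·V_1 - 0.001099·V_2 = 0
Solving these 3 simultaneous equations (Gaussian elimination) gives:
  V_1 = 5.741 V, V_2 = 0.08369 V, V_4 = 0.7534 V
Part 1:
  Read off the nodal solution: V_2 = 0.08369 V
Part 2:
  I_R4 = (V_1 - V_4)/R4 = (5.741 - 0.7534)/6200 = 0.0008044 A
  Magnitude: I_R4 = 0.0008044 A
Part 3:
  I_R2 = (V_1 - V_2)/R2 = (5.741 - 0.08369)/56000 = 0.000101 A
  P_R2 = I_R2² × R2 = (0.000101)² × 56000 = 0.0005714 W

Final answers:
1. V_2 = 0.08369 V
2. I_R4 = 0.0008044 A
3. P_R2 = 0.0005714 W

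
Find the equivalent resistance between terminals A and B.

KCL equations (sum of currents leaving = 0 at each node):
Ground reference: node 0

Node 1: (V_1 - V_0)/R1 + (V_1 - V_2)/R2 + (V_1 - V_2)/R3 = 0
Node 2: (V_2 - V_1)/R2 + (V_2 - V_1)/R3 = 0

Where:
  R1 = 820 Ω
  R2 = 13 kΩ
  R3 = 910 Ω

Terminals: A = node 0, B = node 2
Reduce the network between node 0 (A) and node 2 (B) by series/parallel combination:
  Rp1 = R2 ‖ R3 (parallel, both between nodes 1 and 2) = 1/(1/13000 + 1/910) = 850.5 Ω
  Rs1 = R1 + Rp1 (series, joined only at node 1) = 820 + 850.5 = 1670 Ω
R_eq = 1.67 kΩ

Final answer: 1.67 kΩ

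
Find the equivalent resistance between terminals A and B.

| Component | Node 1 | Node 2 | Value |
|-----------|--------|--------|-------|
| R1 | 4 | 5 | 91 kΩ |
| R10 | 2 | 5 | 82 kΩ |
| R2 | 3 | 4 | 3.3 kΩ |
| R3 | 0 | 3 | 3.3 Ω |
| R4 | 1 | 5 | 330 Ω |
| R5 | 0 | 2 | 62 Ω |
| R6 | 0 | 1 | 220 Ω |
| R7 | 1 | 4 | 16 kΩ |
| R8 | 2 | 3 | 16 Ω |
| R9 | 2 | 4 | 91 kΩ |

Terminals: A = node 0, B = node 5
The network is not a plain series/parallel combination. Inject a 1 A test current into terminal A (node 0) and return it from terminal B (node 5); then R_eq = V_A / (1 A).
Nodal analysis, taking node 5 as the 0 V reference.
Current source I_test pushes 1 A into node 0 and draws it out of node 5.
KCL at each unknown node (sum of currents leaving = 0; resistances in Ω):
  Node 0: (V_0 - V_3)/3.3 + (V_0 - V_2)/62 + (V_0 - V_1)/220 - 1 = 0
  Node 1: (V_1 - V_0)/220 + (V_1 - 0)/330 + (V_1 - V_4)/16000 = 0
  Node 2: (V_2 - V_0)/62 + (V_2 - V_3)/16 + (V_2 - V_4)/91000 + (V_2 - 0)/82000 = 0
  Node 3: (V_3 - V_0)/3.3 + (V_3 - V_2)/16 + (V_3 - V_4)/3300 = 0
  Node 4: (V_4 - V_1)/16000 + (V_4 - V_2)/91000 + (V_4 - V_3)/3300 + (V_4 - 0)/91000 = 0
Collecting terms (coefficients in siemens):
  0.3237·V_0 - 0.004545·V_1 - 0.01613·V_2 - 0.303·V_3 = 1
  0.007638·V_1 - 0.004545·V_0 - 0.0000625·V_4 = 0
  0.07865·V_2 - 0.01613·V_0 - 0.0625·V_3 - 0.00001099·V_4 = 0
  0.3658·V_3 - 0.303·V_0 - 0.0625·V_2 - 0.000303·V_4 = 0
  0.0003875·V_4 - 0.0000625·V_1 - 0.00001099·V_2 - 0.000303·V_3 = 0
Solving these 5 simultaneous equations (Gaussian elimination) gives:
  V_0 = 541.1 V, V_1 = 326 V, V_2 = 541 V, V_3 = 541.1 V
  V_4 = 491 V
R_eq = V_0 / 1 A = 541.1 Ω

Final answer: 541.1 Ω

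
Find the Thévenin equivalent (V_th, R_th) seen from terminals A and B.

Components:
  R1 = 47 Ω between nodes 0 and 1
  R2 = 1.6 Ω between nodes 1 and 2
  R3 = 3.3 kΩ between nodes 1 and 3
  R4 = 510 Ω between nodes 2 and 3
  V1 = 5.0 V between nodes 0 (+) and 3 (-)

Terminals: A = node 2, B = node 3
Step 1 — V_th is the open-circuit voltage V_A - V_B (nothing connected across the terminals).
Nodal analysis, taking node 3 as the 0 V reference.
Source V1 fixes V_0 = 5 V.
KCL at each unknown node (sum of currents leaving = 0; resistances in Ω):
  Node 1: (V_1 - 5)/47 + (V_1 - V_2)/1.6 + (V_1 - 0)/3300 = 0
  Node 2: (V_2 - V_1)/1.6 + (V_2 - 0)/510 = 0
Collecting terms (coefficients in siemens):
  0.6466·V_1 - 0.625·V_2 = 0.1064
  0.627·V_2 - 0.625·V_1 = 0
Determinant D = (0.6466)(0.627) - (-0.625)(-0.625) = 0.01476
V_1 = [(0.1064)(0.627) - (-0.625)(0)]/D = 4.52 V
V_2 = [(0.6466)(0) - (0.1064)(-0.625)]/D = 4.506 V
V_th = V_2 - V_3 = 4.506 - 0 = 4.506 V
Step 2 — R_th: zero the source — replace V1 by a short circuit (node 3 merges into node 0) — and find the resistance seen between A (node 2) and B (node 0).
Reduce the network between node 2 (A) and node 0 (B) by series/parallel combination:
  Rp1 = R1 ‖ R3 (parallel, both between nodes 0 and 1) = 1/(1/47 + 1/3300) = 46.34 Ω
  Rs1 = R2 + Rp1 (series, joined only at node 1) = 1.6 + 46.34 = 47.94 Ω
  Rp2 = R4 ‖ Rs1 (parallel, both between nodes 0 and 2) = 1/(1/510 + 1/47.94) = 43.82 Ω
R_th = 43.82 Ω

Final answer: V_th = 4.506 V, R_th = 43.82 Ω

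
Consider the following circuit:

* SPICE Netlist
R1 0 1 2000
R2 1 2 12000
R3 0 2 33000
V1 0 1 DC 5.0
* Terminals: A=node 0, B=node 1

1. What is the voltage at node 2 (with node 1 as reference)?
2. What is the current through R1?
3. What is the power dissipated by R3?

Nodal analysis, taking node 1 as the 0 V reference.
Source V1 fixes V_0 = 5 V.
KCL at each unknown node (sum of currents leaving = 0; resistances in Ω):
  Node 2: (V_2 - 0)/12000 + (V_2 - 5)/33000 = 0
Collecting terms: 0.0001136 × V_2 = 0.0001515  =>  V_2 = 1.333 V
Part 1:
  Read off the nodal solution: V_2 = 1.333 V
Part 2:
  I_R1 = (V_0 - V_1)/R1 = (5 - 0)/2000 = 0.0025 A
  Magnitude: I_R1 = 0.0025 A
Part 3:
  I_R3 = (V_0 - V_2)/R3 = (5 - 1.333)/33000 = 0.0001111 A
  P_R3 = I_R3² × R3 = (0.0001111)² × 33000 = 0.0004074 W

Final answers:
1. V_2 = 1.333 V
2. I_R1 = 0.0025 A
3. P_R3 = 0.0004074 W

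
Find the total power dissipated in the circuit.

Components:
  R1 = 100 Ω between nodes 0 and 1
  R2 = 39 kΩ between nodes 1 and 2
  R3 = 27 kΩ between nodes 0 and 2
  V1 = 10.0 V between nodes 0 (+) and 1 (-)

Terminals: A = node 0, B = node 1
Nodal analysis, taking node 1 as the 0 V reference.
Source V1 fixes V_0 = 10 V.
KCL at each unknown node (sum of currents leaving = 0; resistances in Ω):
  Node 2: (V_2 - 0)/39000 + (V_2 - 10)/27000 = 0
Collecting terms: 0.00006268 × V_2 = 0.0003704  =>  V_2 = 5.909 V
Power in each resistor, P = (ΔV)²/R:
  P_R1 = (10 - 0)²/100 = 1 W
  P_R2 = (0 - 5.909)²/39000 = 0.0008953 W
  P_R3 = (10 - 5.909)²/27000 = 0.0006198 W
P_total = P_R1 + P_R2 + P_R3 = 1.002 W

Final answer: 1.002 W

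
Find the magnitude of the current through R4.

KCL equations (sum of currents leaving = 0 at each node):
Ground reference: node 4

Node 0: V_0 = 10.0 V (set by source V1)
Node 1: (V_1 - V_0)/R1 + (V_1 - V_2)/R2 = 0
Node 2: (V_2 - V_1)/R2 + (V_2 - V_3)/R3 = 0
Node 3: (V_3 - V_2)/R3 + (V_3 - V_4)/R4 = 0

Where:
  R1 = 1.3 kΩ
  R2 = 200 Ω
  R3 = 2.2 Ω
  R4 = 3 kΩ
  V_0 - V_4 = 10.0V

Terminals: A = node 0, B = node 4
Nodal analysis, taking node 4 as the 0 V reference.
Source V1 fixes V_0 = 10 V.
KCL at each unknown node (sum of currents leaving = 0; resistances in Ω):
  Node 1: (V_1 - 10)/1300 + (V_1 - V_2)/200 = 0
  Node 2: (V_2 - V_1)/200 + (V_2 - V_3)/2.2 = 0
  Node 3: (V_3 - V_2)/2.2 + (V_3 - 0)/3000 = 0
Collecting terms (coefficients in siemens):
  0.005769·V_1 - 0.005·V_2 = 0.007692
  0.4595·V_2 - 0.005·V_1 - 0.4545·V_3 = 0
  0.4549·V_3 - 0.4545·V_2 = 0
Solving these 3 simultaneous equations (Gaussian elimination) gives:
  V_1 = 7.113 V, V_2 = 6.668 V, V_3 = 6.663 V
I_R4 = (V_3 - V_4)/R4 = (6.663 - 0)/3000 = 0.002221 A
|I_R4| = 0.002221 A

Final answer: |I_R4| = 0.002221 A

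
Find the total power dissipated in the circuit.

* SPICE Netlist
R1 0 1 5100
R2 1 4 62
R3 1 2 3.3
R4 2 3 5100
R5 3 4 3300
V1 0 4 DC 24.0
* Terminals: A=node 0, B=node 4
Nodal analysis, taking node 4 as the 0 V reference.
Source V1 fixes V_0 = 24 V.
KCL at each unknown node (sum of currents leaving = 0; resistances in Ω):
  Node 1: (V_1 - 24)/5100 + (V_1 - 0)/62 + (V_1 - V_2)/3.3 = 0
  Node 2: (V_2 - V_1)/3.3 + (V_2 - V_3)/5100 = 0
  Node 3: (V_3 - V_2)/5100 + (V_3 - 0)/3300 = 0
Collecting terms (coefficients in siemens):
  0.3194·V_1 - 0.303·V_2 = 0.004706
  0.3032·V_2 - 0.303·V_1 - 0.0001961·V_3 = 0
  0.0004991·V_3 - 0.0001961·V_2 = 0
Solving these 3 simultaneous equations (Gaussian elimination) gives:
  V_1 = 0.2862 V, V_2 = 0.2861 V, V_3 = 0.1124 V
Power in each resistor, P = (ΔV)²/R:
  P_R1 = (24 - 0.2862)²/5100 = 0.1103 W
  P_R2 = (0.2862 - 0)²/62 = 0.001321 W
  P_R3 = (0.2862 - 0.2861)²/3.3 = 0.000000003827 W
  P_R4 = (0.2861 - 0.1124)²/5100 = 0.000005915 W
  P_R5 = (0.1124 - 0)²/3300 = 0.000003827 W
P_total = P_R1 + P_R2 + P_R3 + P_R4 + P_R5 = 0.1116 W

Final answer: 0.1116 W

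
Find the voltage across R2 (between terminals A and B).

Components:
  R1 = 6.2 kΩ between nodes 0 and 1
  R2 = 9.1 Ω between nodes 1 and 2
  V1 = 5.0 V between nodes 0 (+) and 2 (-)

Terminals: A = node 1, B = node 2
R1 and R2 are in series across V1 (node 0 → node 1 → node 2), and the output A–B is taken across R2, so this is a voltage divider.
Series current: I = V1/(R1 + R2) = 5/(6200 + 9.1) = 5/6209 = 0.0008053 A
V_R2 = I × R2 = V1 × R2/(R1 + R2) = 5 × 9.1/6209 = 0.007328 V

Final answer: 0.007328 V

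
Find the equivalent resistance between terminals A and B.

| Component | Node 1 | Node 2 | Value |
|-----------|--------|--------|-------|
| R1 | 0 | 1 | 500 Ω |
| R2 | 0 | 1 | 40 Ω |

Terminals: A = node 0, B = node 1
Reduce the network between node 0 (A) and node 1 (B) by series/parallel combination:
  Rp1 = R1 ‖ R2 (parallel, both between nodes 0 and 1) = 1/(1/500 + 1/40) = 37.04 Ω
R_eq = 37.04 Ω

Final answer: 37.04 Ω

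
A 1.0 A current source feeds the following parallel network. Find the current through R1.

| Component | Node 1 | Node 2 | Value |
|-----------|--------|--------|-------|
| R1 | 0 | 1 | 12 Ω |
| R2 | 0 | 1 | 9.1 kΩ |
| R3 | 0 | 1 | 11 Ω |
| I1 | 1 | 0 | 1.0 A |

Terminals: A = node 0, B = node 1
All resistors sit directly between nodes 0 and 1, so they are in parallel and share one voltage V; the full source current 1 A splits among them.
1/R_par = 1/12 + 1/9100 + 1/11 = 0.1744 S  =>  R_par = 5.736 Ω
V = I × R_par = 1 × 5.736 = 5.736 V
I_R1 = V/R1 = 5.736/12 = 0.478 A

Final answer: 0.478 A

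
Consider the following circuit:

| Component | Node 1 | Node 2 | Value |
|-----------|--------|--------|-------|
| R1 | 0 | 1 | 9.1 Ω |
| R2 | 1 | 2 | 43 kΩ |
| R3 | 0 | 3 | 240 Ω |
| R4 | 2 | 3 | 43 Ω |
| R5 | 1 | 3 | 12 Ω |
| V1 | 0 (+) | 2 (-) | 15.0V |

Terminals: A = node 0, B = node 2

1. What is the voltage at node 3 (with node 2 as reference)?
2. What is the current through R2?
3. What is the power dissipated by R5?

Nodal analysis, taking node 2 as the 0 V reference.
Source V1 fixes V_0 = 15 V.
KCL at each unknown node (sum of currents leaving = 0; resistances in Ω):
  Node 1: (V_1 - 15)/9.1 + (V_1 - 0)/43000 + (V_1 - V_3)/12 = 0
  Node 3: (V_3 - 15)/240 + (V_3 - 0)/43 + (V_3 - V_1)/12 = 0
Collecting terms (coefficients in siemens):
  0.1932·V_1 - 0.08333·V_3 = 1.648
  0.1108·V_3 - 0.08333·V_1 = 0.0625
Determinant D = (0.1932)(0.1108) - (-0.08333)(-0.08333) = 0.01446
V_1 = [(1.648)(0.1108) - (-0.08333)(0.0625)]/D = 12.99 V
V_3 = [(0.1932)(0.0625) - (1.648)(-0.08333)]/D = 10.34 V
Part 1:
  Read off the nodal solution: V_3 = 10.34 V
Part 2:
  I_R2 = (V_1 - V_2)/R2 = (12.99 - 0)/43000 = 0.000302 A
  Magnitude: I_R2 = 0.000302 A
Part 3:
  I_R5 = (V_1 - V_3)/R5 = (12.99 - 10.34)/12 = 0.2209 A
  P_R5 = I_R5² × R5 = (0.2209)² × 12 = 0.5857 W

Final answers:
1. V_3 = 10.34 V
2. I_R2 = 0.000302 A
3. P_R5 = 0.5857 W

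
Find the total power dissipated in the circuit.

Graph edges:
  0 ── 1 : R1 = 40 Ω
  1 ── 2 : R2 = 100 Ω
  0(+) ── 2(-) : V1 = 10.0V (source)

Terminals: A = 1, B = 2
Nodal analysis, taking node 2 as the 0 V reference.
Source V1 fixes V_0 = 10 V.
KCL at each unknown node (sum of currents leaving = 0; resistances in Ω):
  Node 1: (V_1 - 10)/40 + (V_1 - 0)/100 = 0
Collecting terms: 0.035 × V_1 = 0.25  =>  V_1 = 7.143 V
Power in each resistor, P = (ΔV)²/R:
  P_R1 = (10 - 7.143)²/40 = 0.2041 W
  P_R2 = (7.143 - 0)²/100 = 0.5102 W
P_total = P_R1 + P_R2 = 0.7143 W

Final answer: 0.7143 W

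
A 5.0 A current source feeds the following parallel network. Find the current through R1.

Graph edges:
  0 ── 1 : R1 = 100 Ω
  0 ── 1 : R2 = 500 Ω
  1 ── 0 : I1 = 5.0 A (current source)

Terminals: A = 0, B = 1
All resistors sit directly between nodes 0 and 1, so they are in parallel and share one voltage V; the full source current 5 A splits among them.
1/R_par = 1/100 + 1/500 = 0.012 S  =>  R_par = 83.33 Ω
V = I × R_par = 5 × 83.33 = 416.7 V
I_R1 = V/R1 = 416.7/100 = 4.167 A

Final answer: 4.167 A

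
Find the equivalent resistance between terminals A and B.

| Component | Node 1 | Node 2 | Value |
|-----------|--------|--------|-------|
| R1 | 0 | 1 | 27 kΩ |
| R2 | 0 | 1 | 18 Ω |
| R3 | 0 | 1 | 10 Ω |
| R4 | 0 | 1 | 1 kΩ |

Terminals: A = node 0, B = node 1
Reduce the network between node 0 (A) and node 1 (B) by series/parallel combination:
  Rp1 = R1 ‖ R2 ‖ R3 ‖ R4 (parallel, all between nodes 0 and 1) = 1/(1/27000 + 1/18 + 1/10 + 1/1000) = 6.386 Ω
R_eq = 6.386 Ω

Final answer: 6.386 Ω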